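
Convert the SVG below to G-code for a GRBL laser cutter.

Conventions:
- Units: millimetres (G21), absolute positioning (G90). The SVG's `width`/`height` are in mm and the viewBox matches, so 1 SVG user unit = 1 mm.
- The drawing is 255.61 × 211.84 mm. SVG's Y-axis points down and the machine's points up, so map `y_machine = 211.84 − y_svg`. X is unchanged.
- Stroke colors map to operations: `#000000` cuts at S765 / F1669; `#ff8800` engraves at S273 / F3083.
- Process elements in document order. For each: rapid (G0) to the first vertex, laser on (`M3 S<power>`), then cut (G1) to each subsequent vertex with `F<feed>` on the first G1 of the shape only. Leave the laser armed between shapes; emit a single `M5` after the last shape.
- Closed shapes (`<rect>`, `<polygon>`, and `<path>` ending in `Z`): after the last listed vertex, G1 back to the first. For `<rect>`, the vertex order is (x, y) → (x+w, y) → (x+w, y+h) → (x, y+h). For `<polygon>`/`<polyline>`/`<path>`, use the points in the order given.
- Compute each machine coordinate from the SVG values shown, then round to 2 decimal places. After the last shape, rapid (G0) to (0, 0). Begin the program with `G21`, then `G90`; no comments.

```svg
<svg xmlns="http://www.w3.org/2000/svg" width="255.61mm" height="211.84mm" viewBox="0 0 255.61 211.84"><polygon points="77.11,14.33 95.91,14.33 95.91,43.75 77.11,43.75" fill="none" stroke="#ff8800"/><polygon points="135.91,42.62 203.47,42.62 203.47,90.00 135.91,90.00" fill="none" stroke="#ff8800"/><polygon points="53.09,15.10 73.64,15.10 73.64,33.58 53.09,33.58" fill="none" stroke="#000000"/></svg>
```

viewBox `0 0 255.61 211.84` with mm width/height → 1 unit = 1 mm. Flip: y_m = 211.84 − y_svg.

**Shape 1** — `<polygon>` rectangle, stroke `#ff8800` → engrave (S273, F3083). Machine vertices: (77.11,197.51) → (95.91,197.51) → (95.91,168.09) → (77.11,168.09) → (77.11,197.51). Closed: final G1 returns to the first vertex.

**Shape 2** — `<polygon>` rectangle, stroke `#ff8800` → engrave (S273, F3083). Machine vertices: (135.91,169.22) → (203.47,169.22) → (203.47,121.84) → (135.91,121.84) → (135.91,169.22). Closed: final G1 returns to the first vertex.

**Shape 3** — `<polygon>` rectangle, stroke `#000000` → cut (S765, F1669). Machine vertices: (53.09,196.74) → (73.64,196.74) → (73.64,178.26) → (53.09,178.26) → (53.09,196.74). Closed: final G1 returns to the first vertex.

G21
G90
G0 X77.11 Y197.51
M3 S273
G1 X95.91 Y197.51 F3083
G1 X95.91 Y168.09
G1 X77.11 Y168.09
G1 X77.11 Y197.51
G0 X135.91 Y169.22
M3 S273
G1 X203.47 Y169.22 F3083
G1 X203.47 Y121.84
G1 X135.91 Y121.84
G1 X135.91 Y169.22
G0 X53.09 Y196.74
M3 S765
G1 X73.64 Y196.74 F1669
G1 X73.64 Y178.26
G1 X53.09 Y178.26
G1 X53.09 Y196.74
M5
G0 X0.00 Y0.00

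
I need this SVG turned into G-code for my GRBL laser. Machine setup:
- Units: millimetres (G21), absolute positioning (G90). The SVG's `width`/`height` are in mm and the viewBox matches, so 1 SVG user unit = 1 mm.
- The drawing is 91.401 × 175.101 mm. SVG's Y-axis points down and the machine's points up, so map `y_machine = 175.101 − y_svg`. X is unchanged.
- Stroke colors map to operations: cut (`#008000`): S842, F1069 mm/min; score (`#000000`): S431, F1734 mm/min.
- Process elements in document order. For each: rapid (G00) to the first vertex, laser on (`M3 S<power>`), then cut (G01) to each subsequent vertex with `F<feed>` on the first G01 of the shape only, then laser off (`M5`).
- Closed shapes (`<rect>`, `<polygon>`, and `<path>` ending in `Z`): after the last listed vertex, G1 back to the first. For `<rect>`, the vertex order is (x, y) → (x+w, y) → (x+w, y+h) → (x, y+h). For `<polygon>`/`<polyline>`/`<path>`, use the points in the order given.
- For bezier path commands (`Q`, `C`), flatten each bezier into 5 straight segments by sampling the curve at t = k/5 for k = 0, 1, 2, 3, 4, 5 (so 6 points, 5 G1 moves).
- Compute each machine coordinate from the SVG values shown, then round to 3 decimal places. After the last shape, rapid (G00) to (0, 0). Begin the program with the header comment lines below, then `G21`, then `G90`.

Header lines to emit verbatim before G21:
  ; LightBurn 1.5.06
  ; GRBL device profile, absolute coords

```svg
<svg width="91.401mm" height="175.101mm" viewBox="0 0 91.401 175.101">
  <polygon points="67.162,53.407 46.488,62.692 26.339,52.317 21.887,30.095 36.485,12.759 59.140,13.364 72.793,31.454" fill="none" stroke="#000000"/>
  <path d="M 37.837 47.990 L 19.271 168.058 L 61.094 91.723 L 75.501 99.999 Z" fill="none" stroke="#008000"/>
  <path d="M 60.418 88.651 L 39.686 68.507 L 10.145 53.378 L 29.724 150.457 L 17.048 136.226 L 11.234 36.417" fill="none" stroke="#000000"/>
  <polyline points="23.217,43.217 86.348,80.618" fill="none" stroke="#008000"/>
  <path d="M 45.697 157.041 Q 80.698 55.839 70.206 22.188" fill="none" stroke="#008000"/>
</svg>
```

; LightBurn 1.5.06
; GRBL device profile, absolute coords
G21
G90
G00 X67.162 Y121.694
M3 S431
G01 X46.488 Y112.409 F1734
G01 X26.339 Y122.784
G01 X21.887 Y145.006
G01 X36.485 Y162.342
G01 X59.140 Y161.737
G01 X72.793 Y143.647
G01 X67.162 Y121.694
M5
G00 X37.837 Y127.111
M3 S842
G01 X19.271 Y7.043 F1069
G01 X61.094 Y83.378
G01 X75.501 Y75.102
G01 X37.837 Y127.111
M5
G00 X60.418 Y86.450
M3 S431
G01 X39.686 Y106.594 F1734
G01 X10.145 Y121.723
G01 X29.724 Y24.644
G01 X17.048 Y38.875
G01 X11.234 Y138.684
M5
G00 X23.217 Y131.884
M3 S842
G01 X86.348 Y94.483 F1069
M5
G00 X45.697 Y18.060
M3 S842
G01 X57.878 Y55.839 F1069
G01 X66.419 Y88.213
G01 X71.321 Y115.184
G01 X72.583 Y136.751
G01 X70.206 Y152.913
M5
G00 X0.000 Y0.000

Since the viewBox matches the mm dimensions, user units are millimetres directly. The only transform is the Y-flip y_m = 175.101 − y_svg.

Shape 1 is a regular polygon drawn with `<polygon>`. Its stroke #000000 means score at S431, F1734. After flipping Y the toolpath is (67.162,121.694) → (46.488,112.409) → (26.339,122.784) → (21.887,145.006) → (36.485,162.342) → (59.140,161.737) → (72.793,143.647) → (67.162,121.694), returning to the start.

Shape 2 is a closed polygon drawn with `<path>`. Its stroke #008000 means cut at S842, F1069. After flipping Y the toolpath is (37.837,127.111) → (19.271,7.043) → (61.094,83.378) → (75.501,75.102) → (37.837,127.111), returning to the start.

Shape 3 is a open polyline drawn with `<path>`. Its stroke #000000 means score at S431, F1734. After flipping Y the toolpath is (60.418,86.450) → (39.686,106.594) → (10.145,121.723) → (29.724,24.644) → (17.048,38.875) → (11.234,138.684).

Shape 4 is a line segment drawn with `<polyline>`. Its stroke #008000 means cut at S842, F1069. After flipping Y the toolpath is (23.217,131.884) → (86.348,94.483).

Shape 5 is a quadratic bezier drawn with `<path>`. Its stroke #008000 means cut at S842, F1069. After flipping Y the toolpath is (45.697,18.060) → (57.878,55.839) → (66.419,88.213) → (71.321,115.184) → (72.583,136.751) → (70.206,152.913).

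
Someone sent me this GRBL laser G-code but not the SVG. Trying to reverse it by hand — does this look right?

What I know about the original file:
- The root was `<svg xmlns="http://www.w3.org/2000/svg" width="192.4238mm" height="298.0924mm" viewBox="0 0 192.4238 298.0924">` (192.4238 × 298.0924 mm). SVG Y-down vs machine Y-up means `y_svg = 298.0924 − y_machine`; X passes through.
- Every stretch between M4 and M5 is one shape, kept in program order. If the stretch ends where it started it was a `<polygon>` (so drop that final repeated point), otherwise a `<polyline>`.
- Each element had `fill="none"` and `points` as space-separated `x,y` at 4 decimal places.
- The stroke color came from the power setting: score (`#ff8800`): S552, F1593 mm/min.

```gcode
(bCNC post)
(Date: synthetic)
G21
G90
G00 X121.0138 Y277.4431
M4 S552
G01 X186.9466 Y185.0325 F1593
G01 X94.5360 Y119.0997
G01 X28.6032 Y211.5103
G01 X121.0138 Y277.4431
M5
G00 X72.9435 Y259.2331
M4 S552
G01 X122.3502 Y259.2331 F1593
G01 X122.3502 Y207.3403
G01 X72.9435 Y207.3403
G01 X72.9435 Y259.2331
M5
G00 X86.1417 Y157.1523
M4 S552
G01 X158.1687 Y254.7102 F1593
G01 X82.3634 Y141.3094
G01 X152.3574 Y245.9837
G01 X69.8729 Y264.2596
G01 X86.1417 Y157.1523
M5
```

Each laser-on run becomes one SVG element. Flip Y back into SVG space with y_svg = 298.0924 − y_machine. Every run uses S552, so all elements get stroke `#ff8800` (score).

Run 1: The run returns to its start, so emit a `<polygon>` with points (Y-flipped): 121.0138,20.6493 186.9466,113.0599 94.5360,178.9927 28.6032,86.5821.

Run 2: The run returns to its start, so emit a `<polygon>` with points (Y-flipped): 72.9435,38.8593 122.3502,38.8593 122.3502,90.7521 72.9435,90.7521.

Run 3: The run returns to its start, so emit a `<polygon>` with points (Y-flipped): 86.1417,140.9401 158.1687,43.3822 82.3634,156.7830 152.3574,52.1087 69.8729,33.8328.

<svg xmlns="http://www.w3.org/2000/svg" width="192.4238mm" height="298.0924mm" viewBox="0 0 192.4238 298.0924">
  <polygon points="121.0138,20.6493 186.9466,113.0599 94.5360,178.9927 28.6032,86.5821" fill="none" stroke="#ff8800"/>
  <polygon points="72.9435,38.8593 122.3502,38.8593 122.3502,90.7521 72.9435,90.7521" fill="none" stroke="#ff8800"/>
  <polygon points="86.1417,140.9401 158.1687,43.3822 82.3634,156.7830 152.3574,52.1087 69.8729,33.8328" fill="none" stroke="#ff8800"/>
</svg>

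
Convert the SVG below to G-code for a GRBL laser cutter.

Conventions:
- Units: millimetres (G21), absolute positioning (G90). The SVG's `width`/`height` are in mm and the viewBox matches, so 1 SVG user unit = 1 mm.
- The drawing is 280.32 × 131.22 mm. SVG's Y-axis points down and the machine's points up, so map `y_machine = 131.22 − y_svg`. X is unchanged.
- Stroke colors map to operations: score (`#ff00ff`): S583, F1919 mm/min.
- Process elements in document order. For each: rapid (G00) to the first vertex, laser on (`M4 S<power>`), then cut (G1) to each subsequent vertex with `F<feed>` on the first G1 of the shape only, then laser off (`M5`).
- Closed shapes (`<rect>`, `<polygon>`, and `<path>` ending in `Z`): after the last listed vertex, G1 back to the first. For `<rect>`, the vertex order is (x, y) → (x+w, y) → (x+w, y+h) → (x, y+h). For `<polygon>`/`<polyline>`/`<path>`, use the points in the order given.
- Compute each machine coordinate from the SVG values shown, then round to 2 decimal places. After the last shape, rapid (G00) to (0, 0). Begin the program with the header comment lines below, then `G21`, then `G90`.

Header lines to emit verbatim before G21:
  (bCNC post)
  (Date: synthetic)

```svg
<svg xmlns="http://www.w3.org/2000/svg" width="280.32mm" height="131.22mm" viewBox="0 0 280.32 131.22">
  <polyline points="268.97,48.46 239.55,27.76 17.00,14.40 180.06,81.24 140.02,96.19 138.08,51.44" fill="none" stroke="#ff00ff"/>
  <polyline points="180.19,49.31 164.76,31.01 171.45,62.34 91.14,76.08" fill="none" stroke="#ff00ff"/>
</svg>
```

(bCNC post)
(Date: synthetic)
G21
G90
G00 X268.97 Y82.76
M4 S583
G1 X239.55 Y103.46 F1919
G1 X17.00 Y116.82
G1 X180.06 Y49.98
G1 X140.02 Y35.03
G1 X138.08 Y79.78
M5
G00 X180.19 Y81.91
M4 S583
G1 X164.76 Y100.21 F1919
G1 X171.45 Y68.88
G1 X91.14 Y55.14
M5
G00 X0.00 Y0.00

1 u = 1 mm; y_m = 131.22 − y.

[1] `<polyline>` open polyline, #ff00ff→score S583 F1919: (268.97,82.76) → (239.55,103.46) → (17.00,116.82) → (180.06,49.98) → (140.02,35.03) → (138.08,79.78)

[2] `<polyline>` open polyline, #ff00ff→score S583 F1919: (180.19,81.91) → (164.76,100.21) → (171.45,68.88) → (91.14,55.14)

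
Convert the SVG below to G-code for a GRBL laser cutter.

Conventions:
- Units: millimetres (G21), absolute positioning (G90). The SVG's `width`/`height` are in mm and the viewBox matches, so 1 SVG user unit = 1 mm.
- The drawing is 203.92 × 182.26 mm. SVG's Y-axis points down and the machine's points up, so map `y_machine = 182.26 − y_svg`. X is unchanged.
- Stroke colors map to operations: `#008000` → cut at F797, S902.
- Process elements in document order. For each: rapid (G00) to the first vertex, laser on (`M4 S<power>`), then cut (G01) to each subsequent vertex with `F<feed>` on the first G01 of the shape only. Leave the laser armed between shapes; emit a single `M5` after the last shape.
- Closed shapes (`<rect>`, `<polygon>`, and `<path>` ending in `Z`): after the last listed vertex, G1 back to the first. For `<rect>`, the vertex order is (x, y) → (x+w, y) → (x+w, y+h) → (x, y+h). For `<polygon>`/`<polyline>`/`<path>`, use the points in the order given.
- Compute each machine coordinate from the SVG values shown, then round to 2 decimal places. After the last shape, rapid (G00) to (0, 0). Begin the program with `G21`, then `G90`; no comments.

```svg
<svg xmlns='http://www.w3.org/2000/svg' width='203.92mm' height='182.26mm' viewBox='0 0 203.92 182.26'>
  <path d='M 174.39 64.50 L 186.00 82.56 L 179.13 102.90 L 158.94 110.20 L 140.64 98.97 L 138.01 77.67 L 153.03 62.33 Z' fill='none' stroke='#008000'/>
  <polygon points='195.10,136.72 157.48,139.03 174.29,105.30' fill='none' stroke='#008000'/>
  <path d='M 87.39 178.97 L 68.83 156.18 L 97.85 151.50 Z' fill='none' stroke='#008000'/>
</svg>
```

G21
G90
G00 X174.39 Y117.76
M4 S902
G01 X186.00 Y99.70 F797
G01 X179.13 Y79.36
G01 X158.94 Y72.06
G01 X140.64 Y83.29
G01 X138.01 Y104.59
G01 X153.03 Y119.93
G01 X174.39 Y117.76
G00 X195.10 Y45.54
M4 S902
G01 X157.48 Y43.23 F797
G01 X174.29 Y76.96
G01 X195.10 Y45.54
G00 X87.39 Y3.29
M4 S902
G01 X68.83 Y26.08 F797
G01 X97.85 Y30.76
G01 X87.39 Y3.29
M5
G00 X0.00 Y0.00

1 u = 1 mm; y_m = 182.26 − y.

[1] `<path>` regular polygon, #008000→cut S902 F797: (174.39,117.76) → (186.00,99.70) → (179.13,79.36) → (158.94,72.06) → (140.64,83.29) → (138.01,104.59) → (153.03,119.93) → (174.39,117.76) (closed)

[2] `<polygon>` regular polygon, #008000→cut S902 F797: (195.10,45.54) → (157.48,43.23) → (174.29,76.96) → (195.10,45.54) (closed)

[3] `<path>` regular polygon, #008000→cut S902 F797: (87.39,3.29) → (68.83,26.08) → (97.85,30.76) → (87.39,3.29) (closed)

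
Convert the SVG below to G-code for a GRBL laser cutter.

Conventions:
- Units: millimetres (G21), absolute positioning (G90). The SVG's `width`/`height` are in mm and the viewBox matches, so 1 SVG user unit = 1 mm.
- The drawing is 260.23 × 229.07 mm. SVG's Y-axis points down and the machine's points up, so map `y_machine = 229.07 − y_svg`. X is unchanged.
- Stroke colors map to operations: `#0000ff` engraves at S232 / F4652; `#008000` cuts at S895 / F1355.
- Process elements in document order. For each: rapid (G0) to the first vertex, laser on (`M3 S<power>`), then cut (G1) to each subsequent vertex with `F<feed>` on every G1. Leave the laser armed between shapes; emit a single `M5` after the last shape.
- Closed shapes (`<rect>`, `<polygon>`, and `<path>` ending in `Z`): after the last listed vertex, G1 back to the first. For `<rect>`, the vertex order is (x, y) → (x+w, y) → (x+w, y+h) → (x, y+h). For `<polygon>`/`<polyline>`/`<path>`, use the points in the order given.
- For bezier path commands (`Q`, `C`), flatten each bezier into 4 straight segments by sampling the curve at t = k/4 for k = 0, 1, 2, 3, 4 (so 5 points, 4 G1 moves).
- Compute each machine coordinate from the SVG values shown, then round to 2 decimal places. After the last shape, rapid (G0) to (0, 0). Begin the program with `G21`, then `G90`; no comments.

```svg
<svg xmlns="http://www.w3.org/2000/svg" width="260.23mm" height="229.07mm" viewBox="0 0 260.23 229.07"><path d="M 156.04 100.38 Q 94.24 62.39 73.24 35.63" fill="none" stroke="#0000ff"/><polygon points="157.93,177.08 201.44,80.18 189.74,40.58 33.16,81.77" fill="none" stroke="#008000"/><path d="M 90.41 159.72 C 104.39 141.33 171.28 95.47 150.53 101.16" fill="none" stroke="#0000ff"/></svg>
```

Since the viewBox matches the mm dimensions, user units are millimetres directly. The only transform is the Y-flip y_m = 229.07 − y_svg.

Shape 1 is a quadratic bezier drawn with `<path>`. Its stroke #0000ff means engrave at S232, F4652. After flipping Y the toolpath is (156.04,128.69) → (127.69,146.98) → (104.44,163.87) → (86.29,179.36) → (73.24,193.44).

Shape 2 is a closed polygon drawn with `<polygon>`. Its stroke #008000 means cut at S895, F1355. After flipping Y the toolpath is (157.93,51.99) → (201.44,148.89) → (189.74,188.49) → (33.16,147.30) → (157.93,51.99), returning to the start.

Shape 3 is a cubic bezier drawn with `<path>`. Its stroke #0000ff means engrave at S232, F4652. After flipping Y the toolpath is (90.41,69.35) → (108.62,87.06) → (133.49,107.66) → (151.86,123.75) → (150.53,127.91).

G21
G90
G0 X156.04 Y128.69
M3 S232
G1 X127.69 Y146.98 F4652
G1 X104.44 Y163.87 F4652
G1 X86.29 Y179.36 F4652
G1 X73.24 Y193.44 F4652
G0 X157.93 Y51.99
M3 S895
G1 X201.44 Y148.89 F1355
G1 X189.74 Y188.49 F1355
G1 X33.16 Y147.30 F1355
G1 X157.93 Y51.99 F1355
G0 X90.41 Y69.35
M3 S232
G1 X108.62 Y87.06 F4652
G1 X133.49 Y107.66 F4652
G1 X151.86 Y123.75 F4652
G1 X150.53 Y127.91 F4652
M5
G0 X0.00 Y0.00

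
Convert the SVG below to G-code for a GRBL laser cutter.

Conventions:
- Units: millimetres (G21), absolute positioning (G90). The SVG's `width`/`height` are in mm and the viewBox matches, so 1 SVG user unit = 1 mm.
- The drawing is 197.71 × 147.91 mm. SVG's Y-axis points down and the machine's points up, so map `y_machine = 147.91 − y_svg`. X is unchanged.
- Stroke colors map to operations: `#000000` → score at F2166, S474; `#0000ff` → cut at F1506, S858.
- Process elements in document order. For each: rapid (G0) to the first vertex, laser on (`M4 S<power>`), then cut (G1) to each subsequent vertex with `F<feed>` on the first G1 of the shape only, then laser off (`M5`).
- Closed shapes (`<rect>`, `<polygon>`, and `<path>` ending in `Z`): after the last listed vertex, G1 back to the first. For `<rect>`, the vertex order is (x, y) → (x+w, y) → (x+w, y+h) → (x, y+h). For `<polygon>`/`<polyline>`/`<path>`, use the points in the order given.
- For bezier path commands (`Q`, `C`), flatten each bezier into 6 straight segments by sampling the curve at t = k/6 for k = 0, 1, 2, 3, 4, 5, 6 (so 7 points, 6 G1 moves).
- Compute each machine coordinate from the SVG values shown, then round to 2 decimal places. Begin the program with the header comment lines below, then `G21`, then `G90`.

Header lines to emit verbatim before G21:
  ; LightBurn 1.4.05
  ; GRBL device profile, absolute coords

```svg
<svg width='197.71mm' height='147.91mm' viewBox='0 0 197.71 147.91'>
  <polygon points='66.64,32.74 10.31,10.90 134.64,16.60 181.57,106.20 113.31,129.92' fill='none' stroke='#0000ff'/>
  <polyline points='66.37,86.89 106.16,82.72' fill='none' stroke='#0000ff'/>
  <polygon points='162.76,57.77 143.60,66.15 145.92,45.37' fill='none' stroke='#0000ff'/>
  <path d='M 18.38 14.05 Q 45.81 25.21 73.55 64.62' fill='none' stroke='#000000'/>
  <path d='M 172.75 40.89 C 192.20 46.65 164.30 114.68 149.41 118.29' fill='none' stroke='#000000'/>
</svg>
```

; LightBurn 1.4.05
; GRBL device profile, absolute coords
G21
G90
G0 X66.64 Y115.17
M4 S858
G1 X10.31 Y137.01 F1506
G1 X134.64 Y131.31
G1 X181.57 Y41.71
G1 X113.31 Y17.99
G1 X66.64 Y115.17
M5
G0 X66.37 Y61.02
M4 S858
G1 X106.16 Y65.19 F1506
M5
G0 X162.76 Y90.14
M4 S858
G1 X143.60 Y81.76 F1506
G1 X145.92 Y102.54
G1 X162.76 Y90.14
M5
G0 X18.38 Y133.86
M4 S474
G1 X27.53 Y129.36 F2166
G1 X36.70 Y123.28
G1 X45.89 Y115.64
G1 X55.09 Y106.42
G1 X64.31 Y95.64
G1 X73.55 Y83.29
M5
G0 X172.75 Y107.02
M4 S474
G1 X178.81 Y99.54 F2166
G1 X178.65 Y85.20
G1 X173.96 Y67.51
G1 X166.40 Y50.01
G1 X157.66 Y36.21
G1 X149.41 Y29.62
M5

viewBox `0 0 197.71 147.91` with mm width/height → 1 unit = 1 mm. Flip: y_m = 147.91 − y_svg.

**Shape 1** — `<polygon>` closed polygon, stroke `#0000ff` → cut (S858, F1506). Machine vertices: (66.64,115.17) → (10.31,137.01) → (134.64,131.31) → (181.57,41.71) → (113.31,17.99) → (66.64,115.17). Closed: final G1 returns to the first vertex.

**Shape 2** — `<polyline>` line segment, stroke `#0000ff` → cut (S858, F1506). Machine vertices: (66.37,61.02) → (106.16,65.19). Open path.

**Shape 3** — `<polygon>` regular polygon, stroke `#0000ff` → cut (S858, F1506). Machine vertices: (162.76,90.14) → (143.60,81.76) → (145.92,102.54) → (162.76,90.14). Closed: final G1 returns to the first vertex.

**Shape 4** — `<path>` quadratic bezier, stroke `#000000` → score (S474, F2166). Control points (SVG): P0=(18.38,14.05), P1=(45.81,25.21), P2=(73.55,64.62); sampled at t=k/6. Machine vertices: (18.38,133.86) → (27.53,129.36) → (36.70,123.28) → (45.89,115.64) → (55.09,106.42) → (64.31,95.64) → (73.55,83.29). Open path.

**Shape 5** — `<path>` cubic bezier, stroke `#000000` → score (S474, F2166). Control points (SVG): P0=(172.75,40.89), P1=(192.20,46.65), P2=(164.30,114.68), P3=(149.41,118.29); sampled at t=k/6. Machine vertices: (172.75,107.02) → (178.81,99.54) → (178.65,85.20) → (173.96,67.51) → (166.40,50.01) → (157.66,36.21) → (149.41,29.62). Open path.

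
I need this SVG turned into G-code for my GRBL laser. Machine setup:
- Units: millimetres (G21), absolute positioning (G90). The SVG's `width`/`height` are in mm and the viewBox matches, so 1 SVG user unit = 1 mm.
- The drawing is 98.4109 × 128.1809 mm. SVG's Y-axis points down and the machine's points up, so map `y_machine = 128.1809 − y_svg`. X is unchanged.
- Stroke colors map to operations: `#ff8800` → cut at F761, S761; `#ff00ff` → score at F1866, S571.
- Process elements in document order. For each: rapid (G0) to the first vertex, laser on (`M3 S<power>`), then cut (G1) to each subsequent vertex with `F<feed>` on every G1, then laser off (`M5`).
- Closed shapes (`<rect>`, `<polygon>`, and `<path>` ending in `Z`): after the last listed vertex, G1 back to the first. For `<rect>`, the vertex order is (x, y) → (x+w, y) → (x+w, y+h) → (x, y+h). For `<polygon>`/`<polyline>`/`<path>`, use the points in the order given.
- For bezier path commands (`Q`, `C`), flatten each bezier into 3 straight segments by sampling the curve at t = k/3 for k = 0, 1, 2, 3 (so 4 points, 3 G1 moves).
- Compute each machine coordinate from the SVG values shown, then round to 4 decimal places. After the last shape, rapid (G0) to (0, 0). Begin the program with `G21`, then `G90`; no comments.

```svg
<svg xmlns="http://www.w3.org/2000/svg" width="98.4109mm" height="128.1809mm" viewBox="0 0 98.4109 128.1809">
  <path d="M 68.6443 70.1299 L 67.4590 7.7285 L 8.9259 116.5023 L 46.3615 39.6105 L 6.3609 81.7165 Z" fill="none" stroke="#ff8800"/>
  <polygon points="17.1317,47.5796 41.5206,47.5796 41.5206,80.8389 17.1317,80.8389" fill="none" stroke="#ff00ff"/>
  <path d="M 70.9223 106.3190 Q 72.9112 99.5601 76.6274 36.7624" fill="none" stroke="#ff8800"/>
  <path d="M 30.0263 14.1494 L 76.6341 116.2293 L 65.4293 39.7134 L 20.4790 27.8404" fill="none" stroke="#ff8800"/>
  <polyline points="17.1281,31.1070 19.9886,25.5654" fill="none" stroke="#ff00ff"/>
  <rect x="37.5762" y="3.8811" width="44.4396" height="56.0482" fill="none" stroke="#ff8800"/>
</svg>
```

viewBox `0 0 98.4109 128.1809` with mm width/height → 1 unit = 1 mm. Flip: y_m = 128.1809 − y_svg.

**Shape 1** — `<path>` closed polygon, stroke `#ff8800` → cut (S761, F761). Machine vertices: (68.6443,58.0510) → (67.4590,120.4524) → (8.9259,11.6786) → (46.3615,88.5704) → (6.3609,46.4644) → (68.6443,58.0510). Closed: final G1 returns to the first vertex.

**Shape 2** — `<polygon>` rectangle, stroke `#ff00ff` → score (S571, F1866). Machine vertices: (17.1317,80.6013) → (41.5206,80.6013) → (41.5206,47.3420) → (17.1317,47.3420) → (17.1317,80.6013). Closed: final G1 returns to the first vertex.

**Shape 3** — `<path>` quadratic bezier, stroke `#ff8800` → cut (S761, F761). Control points (SVG): P0=(70.9223,106.3190), P1=(72.9112,99.5601), P2=(76.6274,36.7624); sampled at t=k/3. Machine vertices: (70.9223,21.8619) → (72.4402,32.5944) → (74.3419,55.7799) → (76.6274,91.4185). Open path.

**Shape 4** — `<path>` open polyline, stroke `#ff8800` → cut (S761, F761). Machine vertices: (30.0263,114.0315) → (76.6341,11.9516) → (65.4293,88.4675) → (20.4790,100.3405). Open path.

**Shape 5** — `<polyline>` line segment, stroke `#ff00ff` → score (S571, F1866). Machine vertices: (17.1281,97.0739) → (19.9886,102.6155). Open path.

**Shape 6** — `<rect>` rectangle, stroke `#ff8800` → cut (S761, F761). Machine vertices: (37.5762,124.2998) → (82.0158,124.2998) → (82.0158,68.2516) → (37.5762,68.2516) → (37.5762,124.2998). Closed: final G1 returns to the first vertex.

G21
G90
G0 X68.6443 Y58.0510
M3 S761
G1 X67.4590 Y120.4524 F761
G1 X8.9259 Y11.6786 F761
G1 X46.3615 Y88.5704 F761
G1 X6.3609 Y46.4644 F761
G1 X68.6443 Y58.0510 F761
M5
G0 X17.1317 Y80.6013
M3 S571
G1 X41.5206 Y80.6013 F1866
G1 X41.5206 Y47.3420 F1866
G1 X17.1317 Y47.3420 F1866
G1 X17.1317 Y80.6013 F1866
M5
G0 X70.9223 Y21.8619
M3 S761
G1 X72.4402 Y32.5944 F761
G1 X74.3419 Y55.7799 F761
G1 X76.6274 Y91.4185 F761
M5
G0 X30.0263 Y114.0315
M3 S761
G1 X76.6341 Y11.9516 F761
G1 X65.4293 Y88.4675 F761
G1 X20.4790 Y100.3405 F761
M5
G0 X17.1281 Y97.0739
M3 S571
G1 X19.9886 Y102.6155 F1866
M5
G0 X37.5762 Y124.2998
M3 S761
G1 X82.0158 Y124.2998 F761
G1 X82.0158 Y68.2516 F761
G1 X37.5762 Y68.2516 F761
G1 X37.5762 Y124.2998 F761
M5
G0 X0.0000 Y0.0000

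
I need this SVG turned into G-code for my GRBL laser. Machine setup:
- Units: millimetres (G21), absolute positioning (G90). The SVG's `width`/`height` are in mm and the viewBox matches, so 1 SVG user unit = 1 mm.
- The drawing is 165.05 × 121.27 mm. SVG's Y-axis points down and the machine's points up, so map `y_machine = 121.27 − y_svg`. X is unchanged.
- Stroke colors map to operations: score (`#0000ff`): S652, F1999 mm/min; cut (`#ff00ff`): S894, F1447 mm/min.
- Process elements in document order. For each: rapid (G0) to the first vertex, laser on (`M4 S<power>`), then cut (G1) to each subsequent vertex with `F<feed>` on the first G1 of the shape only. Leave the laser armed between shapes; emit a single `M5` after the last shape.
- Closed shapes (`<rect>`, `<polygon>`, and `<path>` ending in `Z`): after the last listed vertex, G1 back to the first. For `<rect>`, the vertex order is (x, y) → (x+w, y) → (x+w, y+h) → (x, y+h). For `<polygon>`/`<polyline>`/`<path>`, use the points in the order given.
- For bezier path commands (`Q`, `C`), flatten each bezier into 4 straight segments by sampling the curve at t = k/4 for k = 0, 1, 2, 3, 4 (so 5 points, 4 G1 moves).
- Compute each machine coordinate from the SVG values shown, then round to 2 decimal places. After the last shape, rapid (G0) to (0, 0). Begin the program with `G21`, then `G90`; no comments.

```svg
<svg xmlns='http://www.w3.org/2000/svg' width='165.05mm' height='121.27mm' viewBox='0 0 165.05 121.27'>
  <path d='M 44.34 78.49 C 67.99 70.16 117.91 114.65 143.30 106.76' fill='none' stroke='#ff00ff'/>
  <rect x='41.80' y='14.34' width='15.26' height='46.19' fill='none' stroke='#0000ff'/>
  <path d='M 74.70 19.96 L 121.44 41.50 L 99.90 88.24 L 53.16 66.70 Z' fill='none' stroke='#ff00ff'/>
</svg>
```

G21
G90
G0 X44.34 Y42.78
M4 S894
G1 X66.21 Y40.77 F1447
G1 X93.17 Y28.81
G1 X120.45 Y16.77
G1 X143.30 Y14.51
G0 X41.80 Y106.93
M4 S652
G1 X57.06 Y106.93 F1999
G1 X57.06 Y60.74
G1 X41.80 Y60.74
G1 X41.80 Y106.93
G0 X74.70 Y101.31
M4 S894
G1 X121.44 Y79.77 F1447
G1 X99.90 Y33.03
G1 X53.16 Y54.57
G1 X74.70 Y101.31
M5
G0 X0.00 Y0.00

1 u = 1 mm; y_m = 121.27 − y.

[1] `<path>` cubic bezier, #ff00ff→cut S894 F1447: (44.34,42.78) → (66.21,40.77) → (93.17,28.81) → (120.45,16.77) → (143.30,14.51)

[2] `<rect>` rectangle, #0000ff→score S652 F1999: (41.80,106.93) → (57.06,106.93) → (57.06,60.74) → (41.80,60.74) → (41.80,106.93) (closed)

[3] `<path>` regular polygon, #ff00ff→cut S894 F1447: (74.70,101.31) → (121.44,79.77) → (99.90,33.03) → (53.16,54.57) → (74.70,101.31) (closed)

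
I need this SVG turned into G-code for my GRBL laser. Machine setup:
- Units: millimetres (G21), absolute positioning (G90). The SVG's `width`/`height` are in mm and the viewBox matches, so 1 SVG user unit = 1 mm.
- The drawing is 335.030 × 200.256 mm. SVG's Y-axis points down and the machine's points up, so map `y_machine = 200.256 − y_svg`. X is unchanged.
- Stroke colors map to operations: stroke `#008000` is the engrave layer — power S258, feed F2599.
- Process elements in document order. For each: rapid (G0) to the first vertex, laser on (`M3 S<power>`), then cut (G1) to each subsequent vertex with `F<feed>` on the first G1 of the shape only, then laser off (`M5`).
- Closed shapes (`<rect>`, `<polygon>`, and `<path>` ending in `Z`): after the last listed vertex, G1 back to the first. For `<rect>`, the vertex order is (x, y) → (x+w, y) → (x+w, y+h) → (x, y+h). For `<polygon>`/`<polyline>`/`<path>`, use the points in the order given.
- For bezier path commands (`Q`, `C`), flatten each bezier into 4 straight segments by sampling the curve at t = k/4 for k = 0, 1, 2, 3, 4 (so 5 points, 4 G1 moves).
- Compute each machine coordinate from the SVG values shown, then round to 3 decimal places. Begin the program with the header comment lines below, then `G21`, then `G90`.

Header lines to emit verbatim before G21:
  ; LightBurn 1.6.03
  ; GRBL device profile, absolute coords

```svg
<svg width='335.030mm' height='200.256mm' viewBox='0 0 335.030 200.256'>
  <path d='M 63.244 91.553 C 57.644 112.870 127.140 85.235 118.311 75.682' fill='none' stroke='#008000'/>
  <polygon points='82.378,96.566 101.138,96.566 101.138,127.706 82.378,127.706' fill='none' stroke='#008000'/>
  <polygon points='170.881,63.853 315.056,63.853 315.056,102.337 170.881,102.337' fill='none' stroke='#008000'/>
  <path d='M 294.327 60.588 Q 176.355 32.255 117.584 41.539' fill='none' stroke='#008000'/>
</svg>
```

; LightBurn 1.6.03
; GRBL device profile, absolute coords
G21
G90
G0 X63.244 Y108.703
M3 S258
G1 X70.727 Y100.846 F2599
G1 X91.988 Y105.062
G1 X112.644 Y115.066
G1 X118.311 Y124.574
M5
G0 X82.378 Y103.690
M3 S258
G1 X101.138 Y103.690 F2599
G1 X101.138 Y72.550
G1 X82.378 Y72.550
G1 X82.378 Y103.690
M5
G0 X170.881 Y136.403
M3 S258
G1 X315.056 Y136.403 F2599
G1 X315.056 Y97.919
G1 X170.881 Y97.919
G1 X170.881 Y136.403
M5
G0 X294.327 Y139.668
M3 S258
G1 X239.041 Y151.483 F2599
G1 X191.155 Y158.597
G1 X150.670 Y161.008
G1 X117.584 Y158.717
M5

1 u = 1 mm; y_m = 200.256 − y.

[1] `<path>` cubic bezier, #008000→engrave S258 F2599: (63.244,108.703) → (70.727,100.846) → (91.988,105.062) → (112.644,115.066) → (118.311,124.574)

[2] `<polygon>` rectangle, #008000→engrave S258 F2599: (82.378,103.690) → (101.138,103.690) → (101.138,72.550) → (82.378,72.550) → (82.378,103.690) (closed)

[3] `<polygon>` rectangle, #008000→engrave S258 F2599: (170.881,136.403) → (315.056,136.403) → (315.056,97.919) → (170.881,97.919) → (170.881,136.403) (closed)

[4] `<path>` quadratic bezier, #008000→engrave S258 F2599: (294.327,139.668) → (239.041,151.483) → (191.155,158.597) → (150.670,161.008) → (117.584,158.717)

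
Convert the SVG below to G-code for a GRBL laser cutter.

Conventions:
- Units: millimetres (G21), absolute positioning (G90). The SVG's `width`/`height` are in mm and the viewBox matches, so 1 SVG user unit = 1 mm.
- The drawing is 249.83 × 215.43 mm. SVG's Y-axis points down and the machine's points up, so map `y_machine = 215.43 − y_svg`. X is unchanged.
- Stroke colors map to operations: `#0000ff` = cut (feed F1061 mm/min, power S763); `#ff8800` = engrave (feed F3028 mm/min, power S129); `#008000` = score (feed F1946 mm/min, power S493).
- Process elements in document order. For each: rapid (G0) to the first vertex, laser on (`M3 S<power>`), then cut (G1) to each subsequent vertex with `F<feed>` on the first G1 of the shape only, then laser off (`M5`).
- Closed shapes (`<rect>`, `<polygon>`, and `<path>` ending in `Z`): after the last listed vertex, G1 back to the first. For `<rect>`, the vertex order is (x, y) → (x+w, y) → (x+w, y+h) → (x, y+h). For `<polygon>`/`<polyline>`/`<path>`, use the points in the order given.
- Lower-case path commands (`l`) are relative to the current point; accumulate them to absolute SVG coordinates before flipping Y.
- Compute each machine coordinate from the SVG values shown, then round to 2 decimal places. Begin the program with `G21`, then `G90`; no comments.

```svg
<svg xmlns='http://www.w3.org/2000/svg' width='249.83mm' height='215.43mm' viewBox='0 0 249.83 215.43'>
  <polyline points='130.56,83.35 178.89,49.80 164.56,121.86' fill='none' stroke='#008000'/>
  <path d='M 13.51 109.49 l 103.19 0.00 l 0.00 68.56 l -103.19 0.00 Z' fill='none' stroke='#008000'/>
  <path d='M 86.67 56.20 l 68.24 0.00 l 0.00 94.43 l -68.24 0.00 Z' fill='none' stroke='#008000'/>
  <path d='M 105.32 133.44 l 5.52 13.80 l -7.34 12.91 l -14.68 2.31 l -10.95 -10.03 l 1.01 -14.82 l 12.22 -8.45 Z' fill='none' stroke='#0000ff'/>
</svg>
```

G21
G90
G0 X130.56 Y132.08
M3 S493
G1 X178.89 Y165.63 F1946
G1 X164.56 Y93.57
M5
G0 X13.51 Y105.94
M3 S493
G1 X116.70 Y105.94 F1946
G1 X116.70 Y37.38
G1 X13.51 Y37.38
G1 X13.51 Y105.94
M5
G0 X86.67 Y159.23
M3 S493
G1 X154.91 Y159.23 F1946
G1 X154.91 Y64.80
G1 X86.67 Y64.80
G1 X86.67 Y159.23
M5
G0 X105.32 Y81.99
M3 S763
G1 X110.84 Y68.19 F1061
G1 X103.50 Y55.28
G1 X88.82 Y52.97
G1 X77.87 Y63.00
G1 X78.88 Y77.82
G1 X91.10 Y86.27
G1 X105.32 Y81.99
M5

viewBox `0 0 249.83 215.43` with mm width/height → 1 unit = 1 mm. Flip: y_m = 215.43 − y_svg.

**Shape 1** — `<polyline>` open polyline, stroke `#008000` → score (S493, F1946). Machine vertices: (130.56,132.08) → (178.89,165.63) → (164.56,93.57). Open path.

**Shape 2** — `<path>` rectangle, stroke `#008000` → score (S493, F1946). Machine vertices: (13.51,105.94) → (116.70,105.94) → (116.70,37.38) → (13.51,37.38) → (13.51,105.94). Closed: final G1 returns to the first vertex.

**Shape 3** — `<path>` rectangle, stroke `#008000` → score (S493, F1946). Machine vertices: (86.67,159.23) → (154.91,159.23) → (154.91,64.80) → (86.67,64.80) → (86.67,159.23). Closed: final G1 returns to the first vertex.

**Shape 4** — `<path>` regular polygon, stroke `#0000ff` → cut (S763, F1061). Machine vertices: (105.32,81.99) → (110.84,68.19) → (103.50,55.28) → (88.82,52.97) → (77.87,63.00) → (78.88,77.82) → (91.10,86.27) → (105.32,81.99). Closed: final G1 returns to the first vertex.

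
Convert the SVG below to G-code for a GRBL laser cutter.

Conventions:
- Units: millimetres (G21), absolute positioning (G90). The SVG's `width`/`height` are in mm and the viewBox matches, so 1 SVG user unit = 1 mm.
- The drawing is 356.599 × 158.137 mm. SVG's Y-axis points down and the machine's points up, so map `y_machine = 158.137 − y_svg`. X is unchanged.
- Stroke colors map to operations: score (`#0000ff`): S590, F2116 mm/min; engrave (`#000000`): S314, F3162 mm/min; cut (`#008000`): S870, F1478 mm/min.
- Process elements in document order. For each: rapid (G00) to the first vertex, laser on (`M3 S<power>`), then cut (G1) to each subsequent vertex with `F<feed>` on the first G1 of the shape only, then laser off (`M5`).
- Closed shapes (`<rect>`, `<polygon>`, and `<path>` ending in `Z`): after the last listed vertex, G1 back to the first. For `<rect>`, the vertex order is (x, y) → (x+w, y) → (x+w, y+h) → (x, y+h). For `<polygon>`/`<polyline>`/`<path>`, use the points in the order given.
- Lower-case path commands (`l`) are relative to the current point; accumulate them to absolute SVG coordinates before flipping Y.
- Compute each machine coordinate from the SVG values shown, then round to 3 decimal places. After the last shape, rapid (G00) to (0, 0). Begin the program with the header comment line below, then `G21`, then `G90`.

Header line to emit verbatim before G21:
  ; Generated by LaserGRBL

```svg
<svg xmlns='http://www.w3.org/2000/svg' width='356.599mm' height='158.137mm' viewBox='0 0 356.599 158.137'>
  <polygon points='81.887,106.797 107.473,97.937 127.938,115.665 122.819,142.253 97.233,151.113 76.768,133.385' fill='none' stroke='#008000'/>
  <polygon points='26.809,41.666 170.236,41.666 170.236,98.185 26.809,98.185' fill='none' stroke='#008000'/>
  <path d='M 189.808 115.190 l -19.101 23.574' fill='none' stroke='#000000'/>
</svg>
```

1 u = 1 mm; y_m = 158.137 − y.

[1] `<polygon>` regular polygon, #008000→cut S870 F1478: (81.887,51.340) → (107.473,60.200) → (127.938,42.472) → (122.819,15.884) → (97.233,7.024) → (76.768,24.752) → (81.887,51.340) (closed)

[2] `<polygon>` rectangle, #008000→cut S870 F1478: (26.809,116.471) → (170.236,116.471) → (170.236,59.952) → (26.809,59.952) → (26.809,116.471) (closed)

[3] `<path>` line segment, #000000→engrave S314 F3162: (189.808,42.947) → (170.707,19.373)

; Generated by LaserGRBL
G21
G90
G00 X81.887 Y51.340
M3 S870
G1 X107.473 Y60.200 F1478
G1 X127.938 Y42.472
G1 X122.819 Y15.884
G1 X97.233 Y7.024
G1 X76.768 Y24.752
G1 X81.887 Y51.340
M5
G00 X26.809 Y116.471
M3 S870
G1 X170.236 Y116.471 F1478
G1 X170.236 Y59.952
G1 X26.809 Y59.952
G1 X26.809 Y116.471
M5
G00 X189.808 Y42.947
M3 S314
G1 X170.707 Y19.373 F3162
M5
G00 X0.000 Y0.000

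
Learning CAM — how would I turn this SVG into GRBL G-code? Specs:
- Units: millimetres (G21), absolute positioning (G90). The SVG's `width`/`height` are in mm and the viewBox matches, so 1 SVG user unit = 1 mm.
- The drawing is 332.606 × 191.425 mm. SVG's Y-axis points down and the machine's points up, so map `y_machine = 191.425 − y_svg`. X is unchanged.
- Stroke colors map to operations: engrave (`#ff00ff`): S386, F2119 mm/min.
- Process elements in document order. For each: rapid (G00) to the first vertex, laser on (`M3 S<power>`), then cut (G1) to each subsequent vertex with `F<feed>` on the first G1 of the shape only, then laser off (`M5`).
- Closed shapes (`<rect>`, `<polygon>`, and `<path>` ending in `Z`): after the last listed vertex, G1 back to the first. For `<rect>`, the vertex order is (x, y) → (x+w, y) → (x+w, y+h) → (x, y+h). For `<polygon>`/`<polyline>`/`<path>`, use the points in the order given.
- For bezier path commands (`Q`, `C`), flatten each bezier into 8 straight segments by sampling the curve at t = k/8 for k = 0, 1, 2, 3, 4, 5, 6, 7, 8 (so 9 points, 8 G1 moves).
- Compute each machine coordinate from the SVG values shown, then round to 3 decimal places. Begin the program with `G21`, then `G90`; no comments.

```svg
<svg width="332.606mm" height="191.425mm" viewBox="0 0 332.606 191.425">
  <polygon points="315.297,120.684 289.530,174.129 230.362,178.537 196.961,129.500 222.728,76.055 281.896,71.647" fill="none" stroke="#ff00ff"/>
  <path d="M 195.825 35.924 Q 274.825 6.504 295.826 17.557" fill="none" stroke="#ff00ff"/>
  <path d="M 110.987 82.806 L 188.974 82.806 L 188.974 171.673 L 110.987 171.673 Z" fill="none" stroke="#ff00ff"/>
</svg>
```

viewBox `0 0 332.606 191.425` with mm width/height → 1 unit = 1 mm. Flip: y_m = 191.425 − y_svg.

**Shape 1** — `<polygon>` regular polygon, stroke `#ff00ff` → engrave (S386, F2119). Machine vertices: (315.297,70.741) → (289.530,17.296) → (230.362,12.888) → (196.961,61.925) → (222.728,115.370) → (281.896,119.778) → (315.297,70.741). Closed: final G1 returns to the first vertex.

**Shape 2** — `<path>` quadratic bezier, stroke `#ff00ff` → engrave (S386, F2119). Control points (SVG): P0=(195.825,35.924), P1=(274.825,6.504), P2=(295.826,17.557); sampled at t=k/8. Machine vertices: (195.825,155.501) → (214.669,162.224) → (231.700,167.681) → (246.919,171.874) → (260.325,174.803) → (271.919,176.466) → (281.701,176.865) → (289.670,175.999) → (295.826,173.868). Open path.

**Shape 3** — `<path>` rectangle, stroke `#ff00ff` → engrave (S386, F2119). Machine vertices: (110.987,108.619) → (188.974,108.619) → (188.974,19.752) → (110.987,19.752) → (110.987,108.619). Closed: final G1 returns to the first vertex.

G21
G90
G00 X315.297 Y70.741
M3 S386
G1 X289.530 Y17.296 F2119
G1 X230.362 Y12.888
G1 X196.961 Y61.925
G1 X222.728 Y115.370
G1 X281.896 Y119.778
G1 X315.297 Y70.741
M5
G00 X195.825 Y155.501
M3 S386
G1 X214.669 Y162.224 F2119
G1 X231.700 Y167.681
G1 X246.919 Y171.874
G1 X260.325 Y174.803
G1 X271.919 Y176.466
G1 X281.701 Y176.865
G1 X289.670 Y175.999
G1 X295.826 Y173.868
M5
G00 X110.987 Y108.619
M3 S386
G1 X188.974 Y108.619 F2119
G1 X188.974 Y19.752
G1 X110.987 Y19.752
G1 X110.987 Y108.619
M5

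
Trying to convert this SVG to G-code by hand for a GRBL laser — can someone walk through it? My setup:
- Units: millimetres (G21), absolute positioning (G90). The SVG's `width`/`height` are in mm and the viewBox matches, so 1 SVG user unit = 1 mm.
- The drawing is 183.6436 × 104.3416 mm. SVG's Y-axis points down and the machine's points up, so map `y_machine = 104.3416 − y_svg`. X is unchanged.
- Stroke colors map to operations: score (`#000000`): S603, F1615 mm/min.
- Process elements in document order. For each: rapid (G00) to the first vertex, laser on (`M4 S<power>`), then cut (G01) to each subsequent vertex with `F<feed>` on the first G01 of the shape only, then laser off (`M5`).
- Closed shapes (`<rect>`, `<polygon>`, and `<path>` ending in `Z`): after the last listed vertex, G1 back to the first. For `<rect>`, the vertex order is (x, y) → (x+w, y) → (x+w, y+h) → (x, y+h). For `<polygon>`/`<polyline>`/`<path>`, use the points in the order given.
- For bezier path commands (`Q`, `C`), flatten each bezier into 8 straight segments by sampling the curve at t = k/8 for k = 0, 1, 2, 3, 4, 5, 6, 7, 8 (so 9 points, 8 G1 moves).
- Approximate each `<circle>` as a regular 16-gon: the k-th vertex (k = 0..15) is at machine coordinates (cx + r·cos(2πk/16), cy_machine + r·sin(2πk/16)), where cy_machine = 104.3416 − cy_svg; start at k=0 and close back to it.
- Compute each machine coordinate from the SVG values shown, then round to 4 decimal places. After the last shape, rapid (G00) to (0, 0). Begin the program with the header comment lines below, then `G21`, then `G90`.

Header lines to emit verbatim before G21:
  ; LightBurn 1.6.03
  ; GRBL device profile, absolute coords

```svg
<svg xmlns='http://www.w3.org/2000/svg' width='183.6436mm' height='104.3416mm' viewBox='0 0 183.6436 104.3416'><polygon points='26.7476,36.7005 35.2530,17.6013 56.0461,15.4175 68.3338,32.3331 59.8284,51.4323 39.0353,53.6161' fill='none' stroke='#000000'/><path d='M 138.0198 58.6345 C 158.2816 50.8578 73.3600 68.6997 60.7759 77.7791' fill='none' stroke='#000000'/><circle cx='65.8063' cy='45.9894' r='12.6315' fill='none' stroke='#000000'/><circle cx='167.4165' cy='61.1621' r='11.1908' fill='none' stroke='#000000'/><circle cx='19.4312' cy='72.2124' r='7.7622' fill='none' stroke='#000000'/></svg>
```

viewBox `0 0 183.6436 104.3416` with mm width/height → 1 unit = 1 mm. Flip: y_m = 104.3416 − y_svg.

**Shape 1** — `<polygon>` regular polygon, stroke `#000000` → score (S603, F1615). Machine vertices: (26.7476,67.6411) → (35.2530,86.7403) → (56.0461,88.9241) → (68.3338,72.0085) → (59.8284,52.9093) → (39.0353,50.7255) → (26.7476,67.6411). Closed: final G1 returns to the first vertex.

**Shape 2** — `<path>` cubic bezier, stroke `#000000` → score (S603, F1615). Control points (SVG): P0=(138.0198,58.6345), P1=(158.2816,50.8578), P2=(73.3600,68.6997), P3=(60.7759,77.7791); sampled at t=k/8. Machine vertices: (138.0198,45.7071) → (141.0342,47.4896) → (136.2680,47.2733) → (125.8015,45.4611) → (111.7151,42.4558) → (96.0889,38.6604) → (81.0035,34.4778) → (68.5390,30.3109) → (60.7759,26.5625). Open path.

**Shape 3** — `<circle>` circle, stroke `#000000` → score (S603, F1615). Machine vertices: (78.4378,58.3522) → (77.4763,63.1861) → (74.7381,67.2840) → (70.6402,70.0222) → (65.8063,70.9837) → (60.9724,70.0222) → (56.8745,67.2840) → (54.1363,63.1861) → (53.1748,58.3522) → (54.1363,53.5183) → (56.8745,49.4204) → (60.9724,46.6822) → (65.8063,45.7207) → (70.6402,46.6822) → (74.7381,49.4204) → (77.4763,53.5183) → (78.4378,58.3522). Closed: final G1 returns to the first vertex.

**Shape 4** — `<circle>` circle, stroke `#000000` → score (S603, F1615). Machine vertices: (178.6073,43.1795) → (177.7555,47.4620) → (175.3296,51.0926) → (171.6990,53.5185) → (167.4165,54.3703) → (163.1340,53.5185) → (159.5034,51.0926) → (157.0775,47.4620) → (156.2257,43.1795) → (157.0775,38.8970) → (159.5034,35.2664) → (163.1340,32.8405) → (167.4165,31.9887) → (171.6990,32.8405) → (175.3296,35.2664) → (177.7555,38.8970) → (178.6073,43.1795). Closed: final G1 returns to the first vertex.

**Shape 5** — `<circle>` circle, stroke `#000000` → score (S603, F1615). Machine vertices: (27.1934,32.1292) → (26.6025,35.0997) → (24.9199,37.6179) → (22.4017,39.3005) → (19.4312,39.8914) → (16.4607,39.3005) → (13.9425,37.6179) → (12.2599,35.0997) → (11.6690,32.1292) → (12.2599,29.1587) → (13.9425,26.6405) → (16.4607,24.9579) → (19.4312,24.3670) → (22.4017,24.9579) → (24.9199,26.6405) → (26.6025,29.1587) → (27.1934,32.1292). Closed: final G1 returns to the first vertex.

; LightBurn 1.6.03
; GRBL device profile, absolute coords
G21
G90
G00 X26.7476 Y67.6411
M4 S603
G01 X35.2530 Y86.7403 F1615
G01 X56.0461 Y88.9241
G01 X68.3338 Y72.0085
G01 X59.8284 Y52.9093
G01 X39.0353 Y50.7255
G01 X26.7476 Y67.6411
M5
G00 X138.0198 Y45.7071
M4 S603
G01 X141.0342 Y47.4896 F1615
G01 X136.2680 Y47.2733
G01 X125.8015 Y45.4611
G01 X111.7151 Y42.4558
G01 X96.0889 Y38.6604
G01 X81.0035 Y34.4778
G01 X68.5390 Y30.3109
G01 X60.7759 Y26.5625
M5
G00 X78.4378 Y58.3522
M4 S603
G01 X77.4763 Y63.1861 F1615
G01 X74.7381 Y67.2840
G01 X70.6402 Y70.0222
G01 X65.8063 Y70.9837
G01 X60.9724 Y70.0222
G01 X56.8745 Y67.2840
G01 X54.1363 Y63.1861
G01 X53.1748 Y58.3522
G01 X54.1363 Y53.5183
G01 X56.8745 Y49.4204
G01 X60.9724 Y46.6822
G01 X65.8063 Y45.7207
G01 X70.6402 Y46.6822
G01 X74.7381 Y49.4204
G01 X77.4763 Y53.5183
G01 X78.4378 Y58.3522
M5
G00 X178.6073 Y43.1795
M4 S603
G01 X177.7555 Y47.4620 F1615
G01 X175.3296 Y51.0926
G01 X171.6990 Y53.5185
G01 X167.4165 Y54.3703
G01 X163.1340 Y53.5185
G01 X159.5034 Y51.0926
G01 X157.0775 Y47.4620
G01 X156.2257 Y43.1795
G01 X157.0775 Y38.8970
G01 X159.5034 Y35.2664
G01 X163.1340 Y32.8405
G01 X167.4165 Y31.9887
G01 X171.6990 Y32.8405
G01 X175.3296 Y35.2664
G01 X177.7555 Y38.8970
G01 X178.6073 Y43.1795
M5
G00 X27.1934 Y32.1292
M4 S603
G01 X26.6025 Y35.0997 F1615
G01 X24.9199 Y37.6179
G01 X22.4017 Y39.3005
G01 X19.4312 Y39.8914
G01 X16.4607 Y39.3005
G01 X13.9425 Y37.6179
G01 X12.2599 Y35.0997
G01 X11.6690 Y32.1292
G01 X12.2599 Y29.1587
G01 X13.9425 Y26.6405
G01 X16.4607 Y24.9579
G01 X19.4312 Y24.3670
G01 X22.4017 Y24.9579
G01 X24.9199 Y26.6405
G01 X26.6025 Y29.1587
G01 X27.1934 Y32.1292
M5
G00 X0.0000 Y0.0000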